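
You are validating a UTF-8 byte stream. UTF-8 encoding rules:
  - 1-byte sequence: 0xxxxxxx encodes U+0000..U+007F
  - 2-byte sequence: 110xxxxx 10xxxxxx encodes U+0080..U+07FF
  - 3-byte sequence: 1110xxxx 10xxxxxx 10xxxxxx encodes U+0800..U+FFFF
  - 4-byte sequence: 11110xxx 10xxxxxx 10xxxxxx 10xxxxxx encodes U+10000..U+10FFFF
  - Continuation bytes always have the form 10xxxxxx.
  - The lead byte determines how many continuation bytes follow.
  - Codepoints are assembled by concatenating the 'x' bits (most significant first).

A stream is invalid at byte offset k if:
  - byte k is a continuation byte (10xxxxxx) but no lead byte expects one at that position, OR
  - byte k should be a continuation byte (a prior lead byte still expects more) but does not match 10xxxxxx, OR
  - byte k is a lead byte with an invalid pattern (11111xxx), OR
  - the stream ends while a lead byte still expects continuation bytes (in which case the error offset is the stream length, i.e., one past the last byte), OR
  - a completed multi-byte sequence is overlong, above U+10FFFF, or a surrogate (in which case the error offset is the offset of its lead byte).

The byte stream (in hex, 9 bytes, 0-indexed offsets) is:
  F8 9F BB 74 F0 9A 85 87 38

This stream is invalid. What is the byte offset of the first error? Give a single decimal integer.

Answer: 0

Derivation:
Byte[0]=F8: INVALID lead byte (not 0xxx/110x/1110/11110)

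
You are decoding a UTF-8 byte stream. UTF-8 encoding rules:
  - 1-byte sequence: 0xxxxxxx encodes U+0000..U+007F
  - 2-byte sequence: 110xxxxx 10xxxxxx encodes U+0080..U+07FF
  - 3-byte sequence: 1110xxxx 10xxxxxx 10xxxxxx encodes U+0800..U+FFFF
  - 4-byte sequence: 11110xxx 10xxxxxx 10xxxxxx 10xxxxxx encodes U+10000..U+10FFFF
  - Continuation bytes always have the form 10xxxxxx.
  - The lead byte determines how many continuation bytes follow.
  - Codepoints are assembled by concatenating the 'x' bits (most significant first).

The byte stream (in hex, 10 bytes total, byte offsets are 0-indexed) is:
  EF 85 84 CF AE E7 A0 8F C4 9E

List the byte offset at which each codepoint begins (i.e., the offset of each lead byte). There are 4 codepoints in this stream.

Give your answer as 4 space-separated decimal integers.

Byte[0]=EF: 3-byte lead, need 2 cont bytes. acc=0xF
Byte[1]=85: continuation. acc=(acc<<6)|0x05=0x3C5
Byte[2]=84: continuation. acc=(acc<<6)|0x04=0xF144
Completed: cp=U+F144 (starts at byte 0)
Byte[3]=CF: 2-byte lead, need 1 cont bytes. acc=0xF
Byte[4]=AE: continuation. acc=(acc<<6)|0x2E=0x3EE
Completed: cp=U+03EE (starts at byte 3)
Byte[5]=E7: 3-byte lead, need 2 cont bytes. acc=0x7
Byte[6]=A0: continuation. acc=(acc<<6)|0x20=0x1E0
Byte[7]=8F: continuation. acc=(acc<<6)|0x0F=0x780F
Completed: cp=U+780F (starts at byte 5)
Byte[8]=C4: 2-byte lead, need 1 cont bytes. acc=0x4
Byte[9]=9E: continuation. acc=(acc<<6)|0x1E=0x11E
Completed: cp=U+011E (starts at byte 8)

Answer: 0 3 5 8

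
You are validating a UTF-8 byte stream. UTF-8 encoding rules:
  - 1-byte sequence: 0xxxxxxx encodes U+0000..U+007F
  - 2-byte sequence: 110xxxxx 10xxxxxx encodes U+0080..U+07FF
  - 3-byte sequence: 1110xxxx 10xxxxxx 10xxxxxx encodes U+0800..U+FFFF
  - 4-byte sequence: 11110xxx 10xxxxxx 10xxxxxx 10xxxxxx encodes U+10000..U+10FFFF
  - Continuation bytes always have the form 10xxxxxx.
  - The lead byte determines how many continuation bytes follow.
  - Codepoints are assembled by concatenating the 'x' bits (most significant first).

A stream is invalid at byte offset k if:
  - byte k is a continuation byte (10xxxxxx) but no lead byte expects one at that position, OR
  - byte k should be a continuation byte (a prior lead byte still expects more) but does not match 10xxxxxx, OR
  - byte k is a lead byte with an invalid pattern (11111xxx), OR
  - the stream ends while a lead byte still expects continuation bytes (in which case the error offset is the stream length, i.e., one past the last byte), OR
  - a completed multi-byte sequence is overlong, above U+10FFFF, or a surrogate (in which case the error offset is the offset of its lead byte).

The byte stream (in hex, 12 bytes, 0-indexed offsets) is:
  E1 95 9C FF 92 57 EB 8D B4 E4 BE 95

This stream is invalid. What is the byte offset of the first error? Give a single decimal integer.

Byte[0]=E1: 3-byte lead, need 2 cont bytes. acc=0x1
Byte[1]=95: continuation. acc=(acc<<6)|0x15=0x55
Byte[2]=9C: continuation. acc=(acc<<6)|0x1C=0x155C
Completed: cp=U+155C (starts at byte 0)
Byte[3]=FF: INVALID lead byte (not 0xxx/110x/1110/11110)

Answer: 3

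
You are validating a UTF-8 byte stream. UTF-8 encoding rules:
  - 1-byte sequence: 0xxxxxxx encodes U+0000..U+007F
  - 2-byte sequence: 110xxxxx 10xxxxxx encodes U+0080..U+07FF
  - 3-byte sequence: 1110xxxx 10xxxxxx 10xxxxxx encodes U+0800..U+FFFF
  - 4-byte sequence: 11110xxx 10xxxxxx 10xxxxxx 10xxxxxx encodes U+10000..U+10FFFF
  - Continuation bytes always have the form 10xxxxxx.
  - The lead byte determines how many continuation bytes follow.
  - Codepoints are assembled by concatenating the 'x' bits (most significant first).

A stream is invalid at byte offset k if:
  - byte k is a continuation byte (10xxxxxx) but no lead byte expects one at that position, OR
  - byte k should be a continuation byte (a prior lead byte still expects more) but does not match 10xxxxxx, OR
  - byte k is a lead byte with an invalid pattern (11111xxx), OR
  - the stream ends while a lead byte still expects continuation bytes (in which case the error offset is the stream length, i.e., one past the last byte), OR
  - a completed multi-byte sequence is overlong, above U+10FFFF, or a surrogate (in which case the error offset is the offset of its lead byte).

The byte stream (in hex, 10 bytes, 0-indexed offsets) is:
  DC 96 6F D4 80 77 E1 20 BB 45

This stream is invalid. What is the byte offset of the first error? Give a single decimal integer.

Byte[0]=DC: 2-byte lead, need 1 cont bytes. acc=0x1C
Byte[1]=96: continuation. acc=(acc<<6)|0x16=0x716
Completed: cp=U+0716 (starts at byte 0)
Byte[2]=6F: 1-byte ASCII. cp=U+006F
Byte[3]=D4: 2-byte lead, need 1 cont bytes. acc=0x14
Byte[4]=80: continuation. acc=(acc<<6)|0x00=0x500
Completed: cp=U+0500 (starts at byte 3)
Byte[5]=77: 1-byte ASCII. cp=U+0077
Byte[6]=E1: 3-byte lead, need 2 cont bytes. acc=0x1
Byte[7]=20: expected 10xxxxxx continuation. INVALID

Answer: 7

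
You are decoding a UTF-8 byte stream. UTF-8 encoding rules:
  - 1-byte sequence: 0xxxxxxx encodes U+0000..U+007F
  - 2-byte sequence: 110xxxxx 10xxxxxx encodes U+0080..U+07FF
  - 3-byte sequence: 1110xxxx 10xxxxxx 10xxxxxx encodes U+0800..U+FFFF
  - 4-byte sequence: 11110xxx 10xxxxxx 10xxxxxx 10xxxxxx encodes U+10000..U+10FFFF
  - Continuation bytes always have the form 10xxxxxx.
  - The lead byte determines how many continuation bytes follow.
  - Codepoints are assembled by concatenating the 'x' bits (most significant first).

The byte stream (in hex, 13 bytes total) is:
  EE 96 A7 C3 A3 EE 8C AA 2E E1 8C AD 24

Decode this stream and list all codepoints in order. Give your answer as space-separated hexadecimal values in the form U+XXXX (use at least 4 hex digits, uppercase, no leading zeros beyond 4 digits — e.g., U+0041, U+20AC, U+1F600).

Answer: U+E5A7 U+00E3 U+E32A U+002E U+132D U+0024

Derivation:
Byte[0]=EE: 3-byte lead, need 2 cont bytes. acc=0xE
Byte[1]=96: continuation. acc=(acc<<6)|0x16=0x396
Byte[2]=A7: continuation. acc=(acc<<6)|0x27=0xE5A7
Completed: cp=U+E5A7 (starts at byte 0)
Byte[3]=C3: 2-byte lead, need 1 cont bytes. acc=0x3
Byte[4]=A3: continuation. acc=(acc<<6)|0x23=0xE3
Completed: cp=U+00E3 (starts at byte 3)
Byte[5]=EE: 3-byte lead, need 2 cont bytes. acc=0xE
Byte[6]=8C: continuation. acc=(acc<<6)|0x0C=0x38C
Byte[7]=AA: continuation. acc=(acc<<6)|0x2A=0xE32A
Completed: cp=U+E32A (starts at byte 5)
Byte[8]=2E: 1-byte ASCII. cp=U+002E
Byte[9]=E1: 3-byte lead, need 2 cont bytes. acc=0x1
Byte[10]=8C: continuation. acc=(acc<<6)|0x0C=0x4C
Byte[11]=AD: continuation. acc=(acc<<6)|0x2D=0x132D
Completed: cp=U+132D (starts at byte 9)
Byte[12]=24: 1-byte ASCII. cp=U+0024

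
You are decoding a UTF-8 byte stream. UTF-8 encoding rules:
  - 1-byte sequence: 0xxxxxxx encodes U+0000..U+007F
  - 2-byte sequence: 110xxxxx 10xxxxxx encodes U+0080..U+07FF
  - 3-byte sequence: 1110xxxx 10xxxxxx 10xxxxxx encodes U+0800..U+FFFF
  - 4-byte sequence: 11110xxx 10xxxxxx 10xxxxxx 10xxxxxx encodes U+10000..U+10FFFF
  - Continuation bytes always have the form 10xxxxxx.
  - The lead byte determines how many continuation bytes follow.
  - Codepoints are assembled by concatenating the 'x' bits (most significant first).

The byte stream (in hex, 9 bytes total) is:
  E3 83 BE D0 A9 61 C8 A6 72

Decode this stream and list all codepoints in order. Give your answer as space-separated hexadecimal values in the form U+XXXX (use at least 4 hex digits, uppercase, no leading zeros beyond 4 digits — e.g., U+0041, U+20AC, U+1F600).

Byte[0]=E3: 3-byte lead, need 2 cont bytes. acc=0x3
Byte[1]=83: continuation. acc=(acc<<6)|0x03=0xC3
Byte[2]=BE: continuation. acc=(acc<<6)|0x3E=0x30FE
Completed: cp=U+30FE (starts at byte 0)
Byte[3]=D0: 2-byte lead, need 1 cont bytes. acc=0x10
Byte[4]=A9: continuation. acc=(acc<<6)|0x29=0x429
Completed: cp=U+0429 (starts at byte 3)
Byte[5]=61: 1-byte ASCII. cp=U+0061
Byte[6]=C8: 2-byte lead, need 1 cont bytes. acc=0x8
Byte[7]=A6: continuation. acc=(acc<<6)|0x26=0x226
Completed: cp=U+0226 (starts at byte 6)
Byte[8]=72: 1-byte ASCII. cp=U+0072

Answer: U+30FE U+0429 U+0061 U+0226 U+0072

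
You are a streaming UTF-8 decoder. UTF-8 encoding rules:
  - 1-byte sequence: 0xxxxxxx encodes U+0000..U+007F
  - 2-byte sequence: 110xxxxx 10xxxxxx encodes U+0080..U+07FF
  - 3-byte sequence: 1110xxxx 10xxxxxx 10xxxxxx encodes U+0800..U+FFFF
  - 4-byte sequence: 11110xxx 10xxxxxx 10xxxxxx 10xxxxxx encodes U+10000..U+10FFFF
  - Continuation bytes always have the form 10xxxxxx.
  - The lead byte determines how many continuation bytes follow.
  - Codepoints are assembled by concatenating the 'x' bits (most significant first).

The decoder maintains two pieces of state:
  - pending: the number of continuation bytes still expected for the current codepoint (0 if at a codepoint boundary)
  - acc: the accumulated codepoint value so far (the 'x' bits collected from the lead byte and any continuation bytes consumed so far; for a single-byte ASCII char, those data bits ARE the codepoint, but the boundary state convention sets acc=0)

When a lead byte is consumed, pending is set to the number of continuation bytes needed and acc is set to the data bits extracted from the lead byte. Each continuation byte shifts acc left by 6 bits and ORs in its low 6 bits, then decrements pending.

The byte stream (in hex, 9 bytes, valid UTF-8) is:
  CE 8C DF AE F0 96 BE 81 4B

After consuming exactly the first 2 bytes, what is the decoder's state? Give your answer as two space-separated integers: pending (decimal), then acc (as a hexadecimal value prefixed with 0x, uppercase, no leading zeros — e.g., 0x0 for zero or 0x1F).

Byte[0]=CE: 2-byte lead. pending=1, acc=0xE
Byte[1]=8C: continuation. acc=(acc<<6)|0x0C=0x38C, pending=0

Answer: 0 0x38C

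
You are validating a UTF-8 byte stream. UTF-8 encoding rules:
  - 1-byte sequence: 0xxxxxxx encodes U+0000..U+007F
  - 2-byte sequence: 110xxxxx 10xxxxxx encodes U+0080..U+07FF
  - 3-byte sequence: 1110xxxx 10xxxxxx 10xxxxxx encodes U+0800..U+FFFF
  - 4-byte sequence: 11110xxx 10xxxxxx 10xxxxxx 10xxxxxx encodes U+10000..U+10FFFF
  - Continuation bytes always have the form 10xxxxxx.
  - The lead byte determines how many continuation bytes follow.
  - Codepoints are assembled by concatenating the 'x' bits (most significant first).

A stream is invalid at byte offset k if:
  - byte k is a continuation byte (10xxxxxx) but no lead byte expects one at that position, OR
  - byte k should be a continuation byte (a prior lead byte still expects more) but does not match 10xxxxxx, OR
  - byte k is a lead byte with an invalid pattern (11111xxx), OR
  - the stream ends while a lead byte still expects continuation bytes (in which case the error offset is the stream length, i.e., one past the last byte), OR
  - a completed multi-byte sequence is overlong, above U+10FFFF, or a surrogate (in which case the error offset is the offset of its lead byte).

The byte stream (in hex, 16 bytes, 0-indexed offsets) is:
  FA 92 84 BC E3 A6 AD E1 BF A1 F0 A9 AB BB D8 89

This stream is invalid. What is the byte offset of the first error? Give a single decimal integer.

Byte[0]=FA: INVALID lead byte (not 0xxx/110x/1110/11110)

Answer: 0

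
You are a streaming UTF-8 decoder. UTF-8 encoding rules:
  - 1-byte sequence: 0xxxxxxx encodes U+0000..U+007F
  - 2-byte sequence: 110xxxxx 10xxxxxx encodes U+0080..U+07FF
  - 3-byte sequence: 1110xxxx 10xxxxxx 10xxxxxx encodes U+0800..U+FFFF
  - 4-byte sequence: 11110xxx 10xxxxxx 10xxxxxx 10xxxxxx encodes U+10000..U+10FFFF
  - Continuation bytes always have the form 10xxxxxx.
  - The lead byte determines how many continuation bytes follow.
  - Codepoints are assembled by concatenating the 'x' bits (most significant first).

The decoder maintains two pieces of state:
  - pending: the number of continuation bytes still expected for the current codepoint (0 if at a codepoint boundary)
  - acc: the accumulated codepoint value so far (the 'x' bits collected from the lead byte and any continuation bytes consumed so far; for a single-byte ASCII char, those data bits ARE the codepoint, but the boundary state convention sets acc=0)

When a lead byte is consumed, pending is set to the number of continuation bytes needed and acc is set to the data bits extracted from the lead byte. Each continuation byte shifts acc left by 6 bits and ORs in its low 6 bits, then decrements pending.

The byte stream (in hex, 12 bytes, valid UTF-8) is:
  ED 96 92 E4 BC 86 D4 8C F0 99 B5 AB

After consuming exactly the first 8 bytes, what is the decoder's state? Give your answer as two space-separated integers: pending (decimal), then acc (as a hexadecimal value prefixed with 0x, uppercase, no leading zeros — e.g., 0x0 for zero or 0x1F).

Answer: 0 0x50C

Derivation:
Byte[0]=ED: 3-byte lead. pending=2, acc=0xD
Byte[1]=96: continuation. acc=(acc<<6)|0x16=0x356, pending=1
Byte[2]=92: continuation. acc=(acc<<6)|0x12=0xD592, pending=0
Byte[3]=E4: 3-byte lead. pending=2, acc=0x4
Byte[4]=BC: continuation. acc=(acc<<6)|0x3C=0x13C, pending=1
Byte[5]=86: continuation. acc=(acc<<6)|0x06=0x4F06, pending=0
Byte[6]=D4: 2-byte lead. pending=1, acc=0x14
Byte[7]=8C: continuation. acc=(acc<<6)|0x0C=0x50C, pending=0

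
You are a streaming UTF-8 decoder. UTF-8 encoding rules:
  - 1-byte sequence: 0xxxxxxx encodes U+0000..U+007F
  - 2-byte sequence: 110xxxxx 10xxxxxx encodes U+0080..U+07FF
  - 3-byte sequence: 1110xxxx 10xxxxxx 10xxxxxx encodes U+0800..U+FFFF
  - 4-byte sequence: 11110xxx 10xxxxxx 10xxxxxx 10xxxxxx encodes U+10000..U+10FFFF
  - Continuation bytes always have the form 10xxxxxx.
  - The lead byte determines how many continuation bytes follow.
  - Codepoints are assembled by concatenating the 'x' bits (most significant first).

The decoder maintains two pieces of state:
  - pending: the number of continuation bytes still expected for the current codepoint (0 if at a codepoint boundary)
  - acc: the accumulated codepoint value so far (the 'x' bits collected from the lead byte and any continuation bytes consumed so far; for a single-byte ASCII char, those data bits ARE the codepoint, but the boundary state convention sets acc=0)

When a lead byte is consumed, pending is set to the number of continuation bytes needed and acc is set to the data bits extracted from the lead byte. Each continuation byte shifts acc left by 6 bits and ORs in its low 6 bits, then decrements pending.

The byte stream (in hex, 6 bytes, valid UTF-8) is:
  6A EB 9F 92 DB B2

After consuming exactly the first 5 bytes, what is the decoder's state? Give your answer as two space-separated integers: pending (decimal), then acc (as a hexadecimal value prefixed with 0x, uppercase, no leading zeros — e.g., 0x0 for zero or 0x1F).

Byte[0]=6A: 1-byte. pending=0, acc=0x0
Byte[1]=EB: 3-byte lead. pending=2, acc=0xB
Byte[2]=9F: continuation. acc=(acc<<6)|0x1F=0x2DF, pending=1
Byte[3]=92: continuation. acc=(acc<<6)|0x12=0xB7D2, pending=0
Byte[4]=DB: 2-byte lead. pending=1, acc=0x1B

Answer: 1 0x1B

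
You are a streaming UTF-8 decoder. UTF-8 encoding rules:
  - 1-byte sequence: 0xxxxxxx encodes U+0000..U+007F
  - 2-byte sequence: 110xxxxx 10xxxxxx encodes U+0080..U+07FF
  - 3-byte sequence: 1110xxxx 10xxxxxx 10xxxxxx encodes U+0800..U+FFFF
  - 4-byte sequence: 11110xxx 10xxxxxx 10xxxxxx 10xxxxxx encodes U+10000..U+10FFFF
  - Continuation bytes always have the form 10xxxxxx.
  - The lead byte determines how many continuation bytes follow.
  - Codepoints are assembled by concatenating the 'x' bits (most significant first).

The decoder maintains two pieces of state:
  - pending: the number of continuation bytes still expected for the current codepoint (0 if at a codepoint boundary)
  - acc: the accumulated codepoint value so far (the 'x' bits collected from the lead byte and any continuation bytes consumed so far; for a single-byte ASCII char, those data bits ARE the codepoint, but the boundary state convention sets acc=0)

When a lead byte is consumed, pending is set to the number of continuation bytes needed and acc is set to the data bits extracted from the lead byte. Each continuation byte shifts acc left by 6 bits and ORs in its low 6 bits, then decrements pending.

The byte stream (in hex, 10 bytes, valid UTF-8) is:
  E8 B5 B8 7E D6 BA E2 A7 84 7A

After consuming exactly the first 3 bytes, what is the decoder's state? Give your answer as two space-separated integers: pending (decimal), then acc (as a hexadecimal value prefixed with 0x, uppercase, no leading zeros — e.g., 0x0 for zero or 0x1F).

Answer: 0 0x8D78

Derivation:
Byte[0]=E8: 3-byte lead. pending=2, acc=0x8
Byte[1]=B5: continuation. acc=(acc<<6)|0x35=0x235, pending=1
Byte[2]=B8: continuation. acc=(acc<<6)|0x38=0x8D78, pending=0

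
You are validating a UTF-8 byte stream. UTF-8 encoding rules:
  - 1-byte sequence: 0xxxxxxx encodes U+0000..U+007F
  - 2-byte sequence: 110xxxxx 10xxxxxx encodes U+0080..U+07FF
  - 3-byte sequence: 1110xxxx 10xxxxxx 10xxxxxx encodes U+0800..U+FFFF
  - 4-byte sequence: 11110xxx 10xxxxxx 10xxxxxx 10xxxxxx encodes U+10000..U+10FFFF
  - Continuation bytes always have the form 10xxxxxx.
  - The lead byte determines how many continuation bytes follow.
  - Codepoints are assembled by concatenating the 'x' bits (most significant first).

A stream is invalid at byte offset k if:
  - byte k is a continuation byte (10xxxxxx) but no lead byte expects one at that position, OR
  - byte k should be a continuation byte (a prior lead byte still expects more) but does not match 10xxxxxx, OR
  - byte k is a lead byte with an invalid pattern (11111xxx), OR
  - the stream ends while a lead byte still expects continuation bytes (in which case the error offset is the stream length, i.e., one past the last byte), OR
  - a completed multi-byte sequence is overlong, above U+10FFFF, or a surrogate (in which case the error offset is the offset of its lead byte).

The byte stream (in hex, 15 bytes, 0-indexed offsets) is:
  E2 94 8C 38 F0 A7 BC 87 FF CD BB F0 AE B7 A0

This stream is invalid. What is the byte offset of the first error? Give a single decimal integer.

Answer: 8

Derivation:
Byte[0]=E2: 3-byte lead, need 2 cont bytes. acc=0x2
Byte[1]=94: continuation. acc=(acc<<6)|0x14=0x94
Byte[2]=8C: continuation. acc=(acc<<6)|0x0C=0x250C
Completed: cp=U+250C (starts at byte 0)
Byte[3]=38: 1-byte ASCII. cp=U+0038
Byte[4]=F0: 4-byte lead, need 3 cont bytes. acc=0x0
Byte[5]=A7: continuation. acc=(acc<<6)|0x27=0x27
Byte[6]=BC: continuation. acc=(acc<<6)|0x3C=0x9FC
Byte[7]=87: continuation. acc=(acc<<6)|0x07=0x27F07
Completed: cp=U+27F07 (starts at byte 4)
Byte[8]=FF: INVALID lead byte (not 0xxx/110x/1110/11110)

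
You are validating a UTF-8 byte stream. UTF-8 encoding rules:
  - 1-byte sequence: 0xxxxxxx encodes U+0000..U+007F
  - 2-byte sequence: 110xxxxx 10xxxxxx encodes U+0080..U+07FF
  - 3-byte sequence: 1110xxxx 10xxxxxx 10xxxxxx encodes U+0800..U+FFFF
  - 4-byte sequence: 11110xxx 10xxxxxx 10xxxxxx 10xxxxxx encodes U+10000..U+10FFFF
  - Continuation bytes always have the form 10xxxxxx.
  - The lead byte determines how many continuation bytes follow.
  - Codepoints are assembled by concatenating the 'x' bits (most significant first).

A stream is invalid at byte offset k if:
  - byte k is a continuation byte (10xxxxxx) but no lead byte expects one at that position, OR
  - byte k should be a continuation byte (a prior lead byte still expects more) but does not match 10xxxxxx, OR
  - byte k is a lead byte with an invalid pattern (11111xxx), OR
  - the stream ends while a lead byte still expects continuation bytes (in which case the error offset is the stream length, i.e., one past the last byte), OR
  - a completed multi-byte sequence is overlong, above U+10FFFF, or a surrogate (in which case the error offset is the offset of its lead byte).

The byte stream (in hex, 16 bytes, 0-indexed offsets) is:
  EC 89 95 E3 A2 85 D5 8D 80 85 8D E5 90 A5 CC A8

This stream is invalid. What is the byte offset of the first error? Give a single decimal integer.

Byte[0]=EC: 3-byte lead, need 2 cont bytes. acc=0xC
Byte[1]=89: continuation. acc=(acc<<6)|0x09=0x309
Byte[2]=95: continuation. acc=(acc<<6)|0x15=0xC255
Completed: cp=U+C255 (starts at byte 0)
Byte[3]=E3: 3-byte lead, need 2 cont bytes. acc=0x3
Byte[4]=A2: continuation. acc=(acc<<6)|0x22=0xE2
Byte[5]=85: continuation. acc=(acc<<6)|0x05=0x3885
Completed: cp=U+3885 (starts at byte 3)
Byte[6]=D5: 2-byte lead, need 1 cont bytes. acc=0x15
Byte[7]=8D: continuation. acc=(acc<<6)|0x0D=0x54D
Completed: cp=U+054D (starts at byte 6)
Byte[8]=80: INVALID lead byte (not 0xxx/110x/1110/11110)

Answer: 8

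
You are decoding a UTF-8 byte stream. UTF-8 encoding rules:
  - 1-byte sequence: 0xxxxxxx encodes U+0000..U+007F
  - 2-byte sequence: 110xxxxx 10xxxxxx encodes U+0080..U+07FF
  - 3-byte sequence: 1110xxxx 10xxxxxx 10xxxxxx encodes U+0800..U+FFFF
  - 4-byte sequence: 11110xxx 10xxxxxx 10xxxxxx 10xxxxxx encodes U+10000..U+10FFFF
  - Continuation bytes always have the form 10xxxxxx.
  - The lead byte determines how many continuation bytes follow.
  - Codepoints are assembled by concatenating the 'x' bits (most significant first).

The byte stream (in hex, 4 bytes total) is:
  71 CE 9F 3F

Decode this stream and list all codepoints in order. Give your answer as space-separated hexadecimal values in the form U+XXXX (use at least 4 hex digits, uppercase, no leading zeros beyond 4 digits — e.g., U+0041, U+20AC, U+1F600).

Byte[0]=71: 1-byte ASCII. cp=U+0071
Byte[1]=CE: 2-byte lead, need 1 cont bytes. acc=0xE
Byte[2]=9F: continuation. acc=(acc<<6)|0x1F=0x39F
Completed: cp=U+039F (starts at byte 1)
Byte[3]=3F: 1-byte ASCII. cp=U+003F

Answer: U+0071 U+039F U+003F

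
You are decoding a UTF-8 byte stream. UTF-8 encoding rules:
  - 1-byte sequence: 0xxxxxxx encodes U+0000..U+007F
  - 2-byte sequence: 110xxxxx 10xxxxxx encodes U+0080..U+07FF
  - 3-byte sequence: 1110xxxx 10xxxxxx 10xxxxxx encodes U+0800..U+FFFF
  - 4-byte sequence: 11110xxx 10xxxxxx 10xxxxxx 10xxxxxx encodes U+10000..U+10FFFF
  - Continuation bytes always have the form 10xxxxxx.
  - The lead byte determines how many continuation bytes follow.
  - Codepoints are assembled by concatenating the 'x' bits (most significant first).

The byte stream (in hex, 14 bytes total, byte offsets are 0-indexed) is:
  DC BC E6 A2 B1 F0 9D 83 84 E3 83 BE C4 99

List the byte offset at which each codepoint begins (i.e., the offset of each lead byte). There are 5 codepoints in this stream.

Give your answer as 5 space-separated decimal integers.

Byte[0]=DC: 2-byte lead, need 1 cont bytes. acc=0x1C
Byte[1]=BC: continuation. acc=(acc<<6)|0x3C=0x73C
Completed: cp=U+073C (starts at byte 0)
Byte[2]=E6: 3-byte lead, need 2 cont bytes. acc=0x6
Byte[3]=A2: continuation. acc=(acc<<6)|0x22=0x1A2
Byte[4]=B1: continuation. acc=(acc<<6)|0x31=0x68B1
Completed: cp=U+68B1 (starts at byte 2)
Byte[5]=F0: 4-byte lead, need 3 cont bytes. acc=0x0
Byte[6]=9D: continuation. acc=(acc<<6)|0x1D=0x1D
Byte[7]=83: continuation. acc=(acc<<6)|0x03=0x743
Byte[8]=84: continuation. acc=(acc<<6)|0x04=0x1D0C4
Completed: cp=U+1D0C4 (starts at byte 5)
Byte[9]=E3: 3-byte lead, need 2 cont bytes. acc=0x3
Byte[10]=83: continuation. acc=(acc<<6)|0x03=0xC3
Byte[11]=BE: continuation. acc=(acc<<6)|0x3E=0x30FE
Completed: cp=U+30FE (starts at byte 9)
Byte[12]=C4: 2-byte lead, need 1 cont bytes. acc=0x4
Byte[13]=99: continuation. acc=(acc<<6)|0x19=0x119
Completed: cp=U+0119 (starts at byte 12)

Answer: 0 2 5 9 12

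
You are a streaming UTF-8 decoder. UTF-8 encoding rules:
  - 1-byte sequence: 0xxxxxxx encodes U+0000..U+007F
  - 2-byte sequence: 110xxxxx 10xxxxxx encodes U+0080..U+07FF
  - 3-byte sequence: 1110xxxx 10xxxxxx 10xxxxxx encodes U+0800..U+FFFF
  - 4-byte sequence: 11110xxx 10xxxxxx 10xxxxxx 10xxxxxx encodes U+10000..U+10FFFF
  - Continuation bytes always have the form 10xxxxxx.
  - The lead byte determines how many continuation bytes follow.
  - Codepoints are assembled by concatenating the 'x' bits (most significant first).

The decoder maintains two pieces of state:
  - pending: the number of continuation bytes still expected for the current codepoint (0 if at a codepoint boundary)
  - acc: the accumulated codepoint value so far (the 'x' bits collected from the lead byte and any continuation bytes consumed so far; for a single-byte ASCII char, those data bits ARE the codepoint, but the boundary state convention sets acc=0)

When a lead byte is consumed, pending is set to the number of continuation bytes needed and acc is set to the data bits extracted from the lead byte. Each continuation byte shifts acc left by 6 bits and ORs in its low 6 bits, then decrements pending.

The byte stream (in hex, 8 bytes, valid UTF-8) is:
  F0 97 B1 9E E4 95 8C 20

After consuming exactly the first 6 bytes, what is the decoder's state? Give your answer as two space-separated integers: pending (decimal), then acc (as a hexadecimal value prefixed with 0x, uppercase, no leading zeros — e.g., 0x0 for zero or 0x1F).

Answer: 1 0x115

Derivation:
Byte[0]=F0: 4-byte lead. pending=3, acc=0x0
Byte[1]=97: continuation. acc=(acc<<6)|0x17=0x17, pending=2
Byte[2]=B1: continuation. acc=(acc<<6)|0x31=0x5F1, pending=1
Byte[3]=9E: continuation. acc=(acc<<6)|0x1E=0x17C5E, pending=0
Byte[4]=E4: 3-byte lead. pending=2, acc=0x4
Byte[5]=95: continuation. acc=(acc<<6)|0x15=0x115, pending=1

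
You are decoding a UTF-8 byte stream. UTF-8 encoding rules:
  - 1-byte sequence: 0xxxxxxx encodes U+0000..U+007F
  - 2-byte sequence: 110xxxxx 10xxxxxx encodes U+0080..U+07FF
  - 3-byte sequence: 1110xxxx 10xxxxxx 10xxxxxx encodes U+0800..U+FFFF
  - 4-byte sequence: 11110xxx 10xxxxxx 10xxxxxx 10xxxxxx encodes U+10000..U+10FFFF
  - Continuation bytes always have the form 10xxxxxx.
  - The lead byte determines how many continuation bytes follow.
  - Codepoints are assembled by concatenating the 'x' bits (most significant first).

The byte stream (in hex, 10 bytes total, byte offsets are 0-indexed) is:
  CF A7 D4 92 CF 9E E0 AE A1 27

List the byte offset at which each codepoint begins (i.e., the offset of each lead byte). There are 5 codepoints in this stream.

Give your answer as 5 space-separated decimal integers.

Answer: 0 2 4 6 9

Derivation:
Byte[0]=CF: 2-byte lead, need 1 cont bytes. acc=0xF
Byte[1]=A7: continuation. acc=(acc<<6)|0x27=0x3E7
Completed: cp=U+03E7 (starts at byte 0)
Byte[2]=D4: 2-byte lead, need 1 cont bytes. acc=0x14
Byte[3]=92: continuation. acc=(acc<<6)|0x12=0x512
Completed: cp=U+0512 (starts at byte 2)
Byte[4]=CF: 2-byte lead, need 1 cont bytes. acc=0xF
Byte[5]=9E: continuation. acc=(acc<<6)|0x1E=0x3DE
Completed: cp=U+03DE (starts at byte 4)
Byte[6]=E0: 3-byte lead, need 2 cont bytes. acc=0x0
Byte[7]=AE: continuation. acc=(acc<<6)|0x2E=0x2E
Byte[8]=A1: continuation. acc=(acc<<6)|0x21=0xBA1
Completed: cp=U+0BA1 (starts at byte 6)
Byte[9]=27: 1-byte ASCII. cp=U+0027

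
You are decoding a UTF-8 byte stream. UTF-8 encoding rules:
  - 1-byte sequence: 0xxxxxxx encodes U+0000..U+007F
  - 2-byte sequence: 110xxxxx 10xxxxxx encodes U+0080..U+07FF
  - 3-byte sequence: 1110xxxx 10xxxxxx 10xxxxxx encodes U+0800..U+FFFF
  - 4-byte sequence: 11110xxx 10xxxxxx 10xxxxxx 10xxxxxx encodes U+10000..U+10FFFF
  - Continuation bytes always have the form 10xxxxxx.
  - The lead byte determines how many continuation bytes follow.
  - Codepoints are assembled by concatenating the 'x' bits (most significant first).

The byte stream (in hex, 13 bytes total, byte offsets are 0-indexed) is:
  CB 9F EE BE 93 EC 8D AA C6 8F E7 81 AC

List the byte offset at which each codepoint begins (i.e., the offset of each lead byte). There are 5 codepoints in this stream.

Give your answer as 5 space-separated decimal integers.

Byte[0]=CB: 2-byte lead, need 1 cont bytes. acc=0xB
Byte[1]=9F: continuation. acc=(acc<<6)|0x1F=0x2DF
Completed: cp=U+02DF (starts at byte 0)
Byte[2]=EE: 3-byte lead, need 2 cont bytes. acc=0xE
Byte[3]=BE: continuation. acc=(acc<<6)|0x3E=0x3BE
Byte[4]=93: continuation. acc=(acc<<6)|0x13=0xEF93
Completed: cp=U+EF93 (starts at byte 2)
Byte[5]=EC: 3-byte lead, need 2 cont bytes. acc=0xC
Byte[6]=8D: continuation. acc=(acc<<6)|0x0D=0x30D
Byte[7]=AA: continuation. acc=(acc<<6)|0x2A=0xC36A
Completed: cp=U+C36A (starts at byte 5)
Byte[8]=C6: 2-byte lead, need 1 cont bytes. acc=0x6
Byte[9]=8F: continuation. acc=(acc<<6)|0x0F=0x18F
Completed: cp=U+018F (starts at byte 8)
Byte[10]=E7: 3-byte lead, need 2 cont bytes. acc=0x7
Byte[11]=81: continuation. acc=(acc<<6)|0x01=0x1C1
Byte[12]=AC: continuation. acc=(acc<<6)|0x2C=0x706C
Completed: cp=U+706C (starts at byte 10)

Answer: 0 2 5 8 10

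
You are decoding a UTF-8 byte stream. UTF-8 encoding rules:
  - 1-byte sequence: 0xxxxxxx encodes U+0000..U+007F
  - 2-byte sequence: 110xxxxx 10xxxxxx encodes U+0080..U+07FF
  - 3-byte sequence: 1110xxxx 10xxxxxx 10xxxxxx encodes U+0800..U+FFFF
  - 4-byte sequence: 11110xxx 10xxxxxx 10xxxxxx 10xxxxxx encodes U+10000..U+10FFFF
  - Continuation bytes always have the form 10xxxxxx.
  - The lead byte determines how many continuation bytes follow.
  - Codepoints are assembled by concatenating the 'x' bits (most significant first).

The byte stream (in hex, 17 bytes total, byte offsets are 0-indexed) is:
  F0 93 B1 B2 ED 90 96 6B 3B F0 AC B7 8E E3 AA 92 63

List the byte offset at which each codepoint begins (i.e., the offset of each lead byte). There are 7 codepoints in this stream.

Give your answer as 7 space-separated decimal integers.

Answer: 0 4 7 8 9 13 16

Derivation:
Byte[0]=F0: 4-byte lead, need 3 cont bytes. acc=0x0
Byte[1]=93: continuation. acc=(acc<<6)|0x13=0x13
Byte[2]=B1: continuation. acc=(acc<<6)|0x31=0x4F1
Byte[3]=B2: continuation. acc=(acc<<6)|0x32=0x13C72
Completed: cp=U+13C72 (starts at byte 0)
Byte[4]=ED: 3-byte lead, need 2 cont bytes. acc=0xD
Byte[5]=90: continuation. acc=(acc<<6)|0x10=0x350
Byte[6]=96: continuation. acc=(acc<<6)|0x16=0xD416
Completed: cp=U+D416 (starts at byte 4)
Byte[7]=6B: 1-byte ASCII. cp=U+006B
Byte[8]=3B: 1-byte ASCII. cp=U+003B
Byte[9]=F0: 4-byte lead, need 3 cont bytes. acc=0x0
Byte[10]=AC: continuation. acc=(acc<<6)|0x2C=0x2C
Byte[11]=B7: continuation. acc=(acc<<6)|0x37=0xB37
Byte[12]=8E: continuation. acc=(acc<<6)|0x0E=0x2CDCE
Completed: cp=U+2CDCE (starts at byte 9)
Byte[13]=E3: 3-byte lead, need 2 cont bytes. acc=0x3
Byte[14]=AA: continuation. acc=(acc<<6)|0x2A=0xEA
Byte[15]=92: continuation. acc=(acc<<6)|0x12=0x3A92
Completed: cp=U+3A92 (starts at byte 13)
Byte[16]=63: 1-byte ASCII. cp=U+0063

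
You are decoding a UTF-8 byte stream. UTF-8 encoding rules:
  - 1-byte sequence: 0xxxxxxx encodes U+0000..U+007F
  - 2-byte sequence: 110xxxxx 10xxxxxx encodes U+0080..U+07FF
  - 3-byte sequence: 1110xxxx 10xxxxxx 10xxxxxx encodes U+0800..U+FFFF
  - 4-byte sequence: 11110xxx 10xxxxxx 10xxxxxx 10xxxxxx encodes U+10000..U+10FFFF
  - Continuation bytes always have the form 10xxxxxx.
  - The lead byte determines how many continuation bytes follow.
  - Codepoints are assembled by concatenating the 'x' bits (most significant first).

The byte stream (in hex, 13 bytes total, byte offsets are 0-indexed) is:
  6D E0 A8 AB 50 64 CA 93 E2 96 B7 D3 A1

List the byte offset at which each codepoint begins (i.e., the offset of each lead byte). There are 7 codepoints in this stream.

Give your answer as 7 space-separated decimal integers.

Byte[0]=6D: 1-byte ASCII. cp=U+006D
Byte[1]=E0: 3-byte lead, need 2 cont bytes. acc=0x0
Byte[2]=A8: continuation. acc=(acc<<6)|0x28=0x28
Byte[3]=AB: continuation. acc=(acc<<6)|0x2B=0xA2B
Completed: cp=U+0A2B (starts at byte 1)
Byte[4]=50: 1-byte ASCII. cp=U+0050
Byte[5]=64: 1-byte ASCII. cp=U+0064
Byte[6]=CA: 2-byte lead, need 1 cont bytes. acc=0xA
Byte[7]=93: continuation. acc=(acc<<6)|0x13=0x293
Completed: cp=U+0293 (starts at byte 6)
Byte[8]=E2: 3-byte lead, need 2 cont bytes. acc=0x2
Byte[9]=96: continuation. acc=(acc<<6)|0x16=0x96
Byte[10]=B7: continuation. acc=(acc<<6)|0x37=0x25B7
Completed: cp=U+25B7 (starts at byte 8)
Byte[11]=D3: 2-byte lead, need 1 cont bytes. acc=0x13
Byte[12]=A1: continuation. acc=(acc<<6)|0x21=0x4E1
Completed: cp=U+04E1 (starts at byte 11)

Answer: 0 1 4 5 6 8 11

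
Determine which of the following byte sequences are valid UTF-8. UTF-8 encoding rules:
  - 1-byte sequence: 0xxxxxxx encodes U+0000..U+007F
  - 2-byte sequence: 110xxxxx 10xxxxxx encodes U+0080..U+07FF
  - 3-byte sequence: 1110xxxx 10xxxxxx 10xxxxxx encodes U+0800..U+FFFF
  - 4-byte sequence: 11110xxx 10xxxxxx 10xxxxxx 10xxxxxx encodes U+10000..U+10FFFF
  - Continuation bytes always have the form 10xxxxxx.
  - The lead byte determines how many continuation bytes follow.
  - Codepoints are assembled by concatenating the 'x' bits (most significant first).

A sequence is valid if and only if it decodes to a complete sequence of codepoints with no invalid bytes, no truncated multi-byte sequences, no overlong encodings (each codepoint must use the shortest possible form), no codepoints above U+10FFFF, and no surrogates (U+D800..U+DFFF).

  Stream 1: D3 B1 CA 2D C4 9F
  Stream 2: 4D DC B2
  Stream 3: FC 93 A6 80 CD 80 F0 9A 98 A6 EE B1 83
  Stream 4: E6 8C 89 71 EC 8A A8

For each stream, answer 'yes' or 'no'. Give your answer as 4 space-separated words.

Answer: no yes no yes

Derivation:
Stream 1: error at byte offset 3. INVALID
Stream 2: decodes cleanly. VALID
Stream 3: error at byte offset 0. INVALID
Stream 4: decodes cleanly. VALID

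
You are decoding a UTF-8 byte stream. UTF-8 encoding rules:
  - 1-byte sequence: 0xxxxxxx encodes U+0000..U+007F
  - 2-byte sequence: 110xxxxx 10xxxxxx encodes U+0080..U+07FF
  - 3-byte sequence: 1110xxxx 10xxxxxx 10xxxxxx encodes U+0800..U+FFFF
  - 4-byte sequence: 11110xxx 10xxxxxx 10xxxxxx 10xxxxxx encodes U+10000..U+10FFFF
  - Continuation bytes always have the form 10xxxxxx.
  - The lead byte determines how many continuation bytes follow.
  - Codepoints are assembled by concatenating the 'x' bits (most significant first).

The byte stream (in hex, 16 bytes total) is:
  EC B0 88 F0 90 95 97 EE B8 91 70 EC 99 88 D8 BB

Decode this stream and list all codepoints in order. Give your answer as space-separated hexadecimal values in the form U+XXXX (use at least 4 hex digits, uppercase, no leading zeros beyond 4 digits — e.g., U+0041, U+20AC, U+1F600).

Answer: U+CC08 U+10557 U+EE11 U+0070 U+C648 U+063B

Derivation:
Byte[0]=EC: 3-byte lead, need 2 cont bytes. acc=0xC
Byte[1]=B0: continuation. acc=(acc<<6)|0x30=0x330
Byte[2]=88: continuation. acc=(acc<<6)|0x08=0xCC08
Completed: cp=U+CC08 (starts at byte 0)
Byte[3]=F0: 4-byte lead, need 3 cont bytes. acc=0x0
Byte[4]=90: continuation. acc=(acc<<6)|0x10=0x10
Byte[5]=95: continuation. acc=(acc<<6)|0x15=0x415
Byte[6]=97: continuation. acc=(acc<<6)|0x17=0x10557
Completed: cp=U+10557 (starts at byte 3)
Byte[7]=EE: 3-byte lead, need 2 cont bytes. acc=0xE
Byte[8]=B8: continuation. acc=(acc<<6)|0x38=0x3B8
Byte[9]=91: continuation. acc=(acc<<6)|0x11=0xEE11
Completed: cp=U+EE11 (starts at byte 7)
Byte[10]=70: 1-byte ASCII. cp=U+0070
Byte[11]=EC: 3-byte lead, need 2 cont bytes. acc=0xC
Byte[12]=99: continuation. acc=(acc<<6)|0x19=0x319
Byte[13]=88: continuation. acc=(acc<<6)|0x08=0xC648
Completed: cp=U+C648 (starts at byte 11)
Byte[14]=D8: 2-byte lead, need 1 cont bytes. acc=0x18
Byte[15]=BB: continuation. acc=(acc<<6)|0x3B=0x63B
Completed: cp=U+063B (starts at byte 14)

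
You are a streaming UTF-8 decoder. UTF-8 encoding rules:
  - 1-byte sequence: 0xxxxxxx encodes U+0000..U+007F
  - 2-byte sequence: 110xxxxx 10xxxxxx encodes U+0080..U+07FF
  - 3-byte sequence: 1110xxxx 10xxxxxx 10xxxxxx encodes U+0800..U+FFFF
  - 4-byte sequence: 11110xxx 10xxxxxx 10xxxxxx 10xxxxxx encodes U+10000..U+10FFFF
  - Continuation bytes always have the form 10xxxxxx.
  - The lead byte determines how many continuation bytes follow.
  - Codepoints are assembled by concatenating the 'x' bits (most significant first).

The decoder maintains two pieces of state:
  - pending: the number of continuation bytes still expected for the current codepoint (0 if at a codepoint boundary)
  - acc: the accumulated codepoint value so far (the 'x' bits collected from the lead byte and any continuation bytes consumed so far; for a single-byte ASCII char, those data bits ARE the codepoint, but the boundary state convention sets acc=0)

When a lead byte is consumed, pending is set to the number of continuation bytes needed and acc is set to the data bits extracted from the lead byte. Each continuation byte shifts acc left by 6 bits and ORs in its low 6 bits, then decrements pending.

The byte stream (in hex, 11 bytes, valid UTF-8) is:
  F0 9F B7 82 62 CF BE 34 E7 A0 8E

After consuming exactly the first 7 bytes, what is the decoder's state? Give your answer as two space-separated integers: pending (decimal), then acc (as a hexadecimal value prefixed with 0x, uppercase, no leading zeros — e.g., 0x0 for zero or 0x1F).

Answer: 0 0x3FE

Derivation:
Byte[0]=F0: 4-byte lead. pending=3, acc=0x0
Byte[1]=9F: continuation. acc=(acc<<6)|0x1F=0x1F, pending=2
Byte[2]=B7: continuation. acc=(acc<<6)|0x37=0x7F7, pending=1
Byte[3]=82: continuation. acc=(acc<<6)|0x02=0x1FDC2, pending=0
Byte[4]=62: 1-byte. pending=0, acc=0x0
Byte[5]=CF: 2-byte lead. pending=1, acc=0xF
Byte[6]=BE: continuation. acc=(acc<<6)|0x3E=0x3FE, pending=0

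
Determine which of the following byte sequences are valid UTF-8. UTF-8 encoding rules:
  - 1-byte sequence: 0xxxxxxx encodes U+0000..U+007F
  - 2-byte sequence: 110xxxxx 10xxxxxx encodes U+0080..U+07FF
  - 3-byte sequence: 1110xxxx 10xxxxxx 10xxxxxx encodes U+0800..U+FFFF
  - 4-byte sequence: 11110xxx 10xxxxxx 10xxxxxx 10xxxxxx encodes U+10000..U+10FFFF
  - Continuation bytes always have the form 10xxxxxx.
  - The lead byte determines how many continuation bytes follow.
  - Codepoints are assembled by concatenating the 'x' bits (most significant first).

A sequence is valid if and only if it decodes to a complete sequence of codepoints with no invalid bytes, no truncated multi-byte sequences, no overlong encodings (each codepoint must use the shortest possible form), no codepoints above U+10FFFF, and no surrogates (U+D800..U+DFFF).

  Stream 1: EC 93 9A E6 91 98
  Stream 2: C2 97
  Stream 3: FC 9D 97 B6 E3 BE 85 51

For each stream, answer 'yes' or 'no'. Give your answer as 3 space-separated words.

Answer: yes yes no

Derivation:
Stream 1: decodes cleanly. VALID
Stream 2: decodes cleanly. VALID
Stream 3: error at byte offset 0. INVALID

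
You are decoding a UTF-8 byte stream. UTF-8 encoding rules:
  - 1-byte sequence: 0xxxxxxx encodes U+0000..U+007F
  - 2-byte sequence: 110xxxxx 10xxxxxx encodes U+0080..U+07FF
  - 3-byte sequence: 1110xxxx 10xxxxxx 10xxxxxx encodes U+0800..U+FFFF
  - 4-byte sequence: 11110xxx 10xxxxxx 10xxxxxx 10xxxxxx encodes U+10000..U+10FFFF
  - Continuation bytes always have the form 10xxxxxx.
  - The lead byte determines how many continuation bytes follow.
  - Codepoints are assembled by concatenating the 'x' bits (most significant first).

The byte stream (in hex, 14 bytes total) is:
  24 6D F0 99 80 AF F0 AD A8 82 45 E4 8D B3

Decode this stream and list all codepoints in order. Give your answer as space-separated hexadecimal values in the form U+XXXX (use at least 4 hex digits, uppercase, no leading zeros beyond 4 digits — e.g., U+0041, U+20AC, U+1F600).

Byte[0]=24: 1-byte ASCII. cp=U+0024
Byte[1]=6D: 1-byte ASCII. cp=U+006D
Byte[2]=F0: 4-byte lead, need 3 cont bytes. acc=0x0
Byte[3]=99: continuation. acc=(acc<<6)|0x19=0x19
Byte[4]=80: continuation. acc=(acc<<6)|0x00=0x640
Byte[5]=AF: continuation. acc=(acc<<6)|0x2F=0x1902F
Completed: cp=U+1902F (starts at byte 2)
Byte[6]=F0: 4-byte lead, need 3 cont bytes. acc=0x0
Byte[7]=AD: continuation. acc=(acc<<6)|0x2D=0x2D
Byte[8]=A8: continuation. acc=(acc<<6)|0x28=0xB68
Byte[9]=82: continuation. acc=(acc<<6)|0x02=0x2DA02
Completed: cp=U+2DA02 (starts at byte 6)
Byte[10]=45: 1-byte ASCII. cp=U+0045
Byte[11]=E4: 3-byte lead, need 2 cont bytes. acc=0x4
Byte[12]=8D: continuation. acc=(acc<<6)|0x0D=0x10D
Byte[13]=B3: continuation. acc=(acc<<6)|0x33=0x4373
Completed: cp=U+4373 (starts at byte 11)

Answer: U+0024 U+006D U+1902F U+2DA02 U+0045 U+4373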